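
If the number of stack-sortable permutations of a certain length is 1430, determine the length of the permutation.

8

Stack-sortable permutations of [n] are counted by C_n, and C_8 = 1430.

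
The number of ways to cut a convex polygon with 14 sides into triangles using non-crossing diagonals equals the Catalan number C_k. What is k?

12

A convex 14-gon is triangulated into 12 triangles, and the number of such triangulations is the Catalan number C_{14−2} = C_12.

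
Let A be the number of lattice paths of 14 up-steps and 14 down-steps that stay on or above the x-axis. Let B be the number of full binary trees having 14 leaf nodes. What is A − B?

Paths of 14 up- and 14 down-steps that never dip below the axis are Dyck paths; their count is C_14. So A = C_14 = 2674440.
Full binary trees with 14 leaves have 14−1 = 13 internal nodes, so there are C_13 of them. So B = C_13 = 742900.
A − B = 2674440 − 742900 = 1931540.

1931540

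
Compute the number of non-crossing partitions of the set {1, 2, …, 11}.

Non-crossing partitions of an n-element set are counted by C_n; here n = 11.
C_11 = 58786.

58786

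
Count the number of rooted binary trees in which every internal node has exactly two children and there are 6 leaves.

A full binary tree with L leaves has L−1 internal nodes and is counted by C_{L−1}; L = 6 gives C_5.
C_5 = C(10,5)/6 = 252/6 = 42.

42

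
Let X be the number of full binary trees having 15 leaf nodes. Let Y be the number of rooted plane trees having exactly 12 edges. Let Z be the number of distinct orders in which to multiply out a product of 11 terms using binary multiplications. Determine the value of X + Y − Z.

2865656

Full binary trees with 15 leaves have 15−1 = 14 internal nodes, so there are C_14 of them. So X = C_14 = 2674440.
Rooted ordered trees with n edges are counted by C_n; here n = 12. So Y = C_12 = 208012.
Ways to associate a product of 11 factors correspond to binary trees on 11 leaves, so the count is C_10. So Z = C_10 = 16796.
X + Y − Z = 2674440 + 208012 − 16796 = 2865656.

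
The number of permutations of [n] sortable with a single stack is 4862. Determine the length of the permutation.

Stack-sortable permutations of [n] are counted by C_n, and C_9 = 4862.

9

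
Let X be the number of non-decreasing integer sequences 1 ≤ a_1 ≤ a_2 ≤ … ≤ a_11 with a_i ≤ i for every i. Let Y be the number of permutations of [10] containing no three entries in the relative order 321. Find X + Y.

Such sub-staircase sequences of length n are counted by C_n; here n = 11. So X = C_11 = 58786.
For any fixed pattern of length 3, the pattern-avoiding permutations of [10] number C_10. So Y = C_10 = 16796.
X + Y = 58786 + 16796 = 75582.

75582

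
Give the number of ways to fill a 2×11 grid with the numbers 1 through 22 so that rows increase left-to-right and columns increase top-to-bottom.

By the hook-length formula (or a Dyck-path bijection), SYT of shape 2×11 number C_11.
C_11 = C(22,11)/12 = 705432/12 = 58786.

58786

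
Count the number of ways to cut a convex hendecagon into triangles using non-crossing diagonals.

4862

A convex 11-gon is triangulated into 9 triangles, and the number of such triangulations is the Catalan number C_{11−2} = C_9.
C_9 = 4862.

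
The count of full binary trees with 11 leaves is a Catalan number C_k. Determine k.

Full binary trees with 11 leaves have 11−1 = 10 internal nodes, so there are C_10 of them.

10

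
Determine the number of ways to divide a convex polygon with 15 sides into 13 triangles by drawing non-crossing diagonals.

A convex 15-gon is triangulated into 13 triangles, and the number of such triangulations is the Catalan number C_{15−2} = C_13.
C_13 = C(26,13)/14 = 10400600/14 = 742900.

742900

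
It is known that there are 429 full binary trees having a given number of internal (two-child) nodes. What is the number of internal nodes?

Full binary trees with n internal nodes are counted by C_n. Since C_7 = 429, the index is 7.

7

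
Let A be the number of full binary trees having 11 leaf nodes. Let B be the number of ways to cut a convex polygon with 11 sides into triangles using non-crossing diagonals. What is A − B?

A full binary tree with L leaves has L−1 internal nodes and is counted by C_{L−1}; L = 11 gives C_10. So A = C_10 = 16796.
The number of triangulations of an 11-gon is the Catalan number C_9 (index = sides − 2). So B = C_9 = 4862.
A − B = 16796 − 4862 = 11934.

11934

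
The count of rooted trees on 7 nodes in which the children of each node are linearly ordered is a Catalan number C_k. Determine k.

A rooted plane tree on 7 nodes has 6 edges, and such trees are counted by C_6.

6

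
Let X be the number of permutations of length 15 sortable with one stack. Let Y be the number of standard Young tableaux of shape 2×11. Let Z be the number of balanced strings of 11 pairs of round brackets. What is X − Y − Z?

By Knuth's characterisation, the stack-sortable permutations of length 15 are the 231-avoiders, numbering C_15. So X = C_15 = 9694845.
By the hook-length formula (or a Dyck-path bijection), SYT of shape 2×11 number C_11. So Y = C_11 = 58786.
A balanced arrangement of 11 bracket pairs is a Dyck word of semilength 11, so the count is C_11. So Z = C_11 = 58786.
X − Y − Z = 9694845 − 58786 − 58786 = 9577273.

9577273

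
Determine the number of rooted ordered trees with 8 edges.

Rooted ordered trees with n edges are counted by C_n; here n = 8.
C_8 = C(16,8)/9 = 12870/9 = 1430.

1430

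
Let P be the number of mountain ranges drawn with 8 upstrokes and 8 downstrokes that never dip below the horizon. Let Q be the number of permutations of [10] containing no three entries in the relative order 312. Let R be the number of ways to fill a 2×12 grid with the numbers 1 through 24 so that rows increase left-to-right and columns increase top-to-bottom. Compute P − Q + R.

192646

Dyck paths of semilength n (length 2n) are counted by C_n; here n = 8. So P = C_8 = 1430.
Permutations of [n] avoiding any single length-3 pattern are counted by C_n; here n = 10. So Q = C_10 = 16796.
By the hook-length formula (or a Dyck-path bijection), SYT of shape 2×12 number C_12. So R = C_12 = 208012.
P − Q + R = 1430 − 16796 + 208012 = 192646.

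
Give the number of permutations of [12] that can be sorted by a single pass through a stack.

208012

Stack-sortable permutations are exactly the 231-avoiding ones, counted by C_n; here n = 12.
C_12 = C(24,12)/13 = 2704156/13 = 208012.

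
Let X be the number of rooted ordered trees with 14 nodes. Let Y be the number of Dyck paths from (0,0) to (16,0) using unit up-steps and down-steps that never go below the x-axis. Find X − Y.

Rooted ordered (plane) trees on m nodes have m−1 edges and are counted by C_{m−1}; m = 14 gives C_13. So X = C_13 = 742900.
Paths of 8 up- and 8 down-steps that never dip below the axis are Dyck paths; their count is C_8. So Y = C_8 = 1430.
X − Y = 742900 − 1430 = 741470.

741470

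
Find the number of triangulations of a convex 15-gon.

742900

Triangulations of a convex m-gon are counted by C_{m−2}; with m = 15 this is C_13.
C_13 = C_12 · 2(2·12+1)/(12+2) = 208012 · 50/14 = 742900.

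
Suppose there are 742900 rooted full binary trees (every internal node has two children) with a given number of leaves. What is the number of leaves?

14

Full binary trees with L leaves are counted by C_{L−1}, and C_13 = 742900.
So the index is 13, and the number of leaves is 13 + 1 = 14.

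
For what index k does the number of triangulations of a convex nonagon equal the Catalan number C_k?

Triangulations of a convex m-gon are counted by C_{m−2}; with m = 9 this is C_7.

7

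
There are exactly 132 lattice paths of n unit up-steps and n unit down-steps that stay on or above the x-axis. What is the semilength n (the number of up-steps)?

Dyck paths of semilength n are counted by C_n; 132 = C_6.

6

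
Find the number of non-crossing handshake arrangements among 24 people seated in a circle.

208012

With 24 = 2·12 people, non-crossing handshake pairings are non-crossing perfect matchings on a circle, counted by C_12.
C_12 = C(24,12)/13 = 2704156/13 = 208012.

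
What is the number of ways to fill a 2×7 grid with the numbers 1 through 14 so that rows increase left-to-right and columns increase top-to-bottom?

429

By the hook-length formula (or a Dyck-path bijection), SYT of shape 2×7 number C_7.
C_7 = 429.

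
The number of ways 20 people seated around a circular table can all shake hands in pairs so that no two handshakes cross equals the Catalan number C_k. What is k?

10

With 20 = 2·10 people, non-crossing handshake pairings are non-crossing perfect matchings on a circle, counted by C_10.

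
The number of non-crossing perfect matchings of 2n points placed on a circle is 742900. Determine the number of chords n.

13

Non-crossing pairings of 2n points on a circle are counted by C_n, and C_13 = 742900.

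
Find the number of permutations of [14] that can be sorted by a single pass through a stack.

2674440

Stack-sortable permutations are exactly the 231-avoiding ones, counted by C_n; here n = 14.
C_14 = C(28,14)/15 = 40116600/15 = 2674440.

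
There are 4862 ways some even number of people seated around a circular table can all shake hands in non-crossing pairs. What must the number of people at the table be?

Non-crossing handshake pairings of 2n people are counted by C_n; 4862 = C_9.
So n = 9, and there are 2n = 18 people.

18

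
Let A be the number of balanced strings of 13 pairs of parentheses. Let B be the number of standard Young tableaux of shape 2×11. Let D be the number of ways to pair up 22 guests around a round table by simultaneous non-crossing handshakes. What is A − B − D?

625328

With 13 pairs the number of balanced bracket strings is the Catalan number C_13. So A = C_13 = 742900.
Standard Young tableaux of shape 2×n are counted by C_n; here n = 11. So B = C_11 = 58786.
With 22 = 2·11 people, non-crossing handshake pairings are non-crossing perfect matchings on a circle, counted by C_11. So D = C_11 = 58786.
A − B − D = 742900 − 58786 − 58786 = 625328.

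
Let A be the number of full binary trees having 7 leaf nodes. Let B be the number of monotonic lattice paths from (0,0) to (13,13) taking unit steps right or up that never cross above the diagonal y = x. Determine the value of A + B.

Full binary trees with 7 leaves have 7−1 = 6 internal nodes, so there are C_6 of them. So A = C_6 = 132.
Monotone paths in an n×n grid that stay weakly below the diagonal are counted by C_n; here n = 13. So B = C_13 = 742900.
A + B = 132 + 742900 = 743032.

743032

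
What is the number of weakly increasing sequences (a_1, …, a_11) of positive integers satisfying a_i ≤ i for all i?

58786

Weakly increasing sequences with a_i ≤ i biject with Dyck paths of semilength 11, so there are C_11.
C_11 = C_10 · 2(2·10+1)/(10+2) = 16796 · 42/12 = 58786.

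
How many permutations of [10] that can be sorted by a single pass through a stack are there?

Stack-sortable permutations are exactly the 231-avoiding ones, counted by C_n; here n = 10.
C_10 = C(20,10)/11 = 184756/11 = 16796.

16796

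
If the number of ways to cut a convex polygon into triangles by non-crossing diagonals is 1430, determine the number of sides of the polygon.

Triangulations of a convex m-gon are counted by C_{m−2}; 1430 = C_8.
So m − 2 = 8, giving m = 10 sides.

10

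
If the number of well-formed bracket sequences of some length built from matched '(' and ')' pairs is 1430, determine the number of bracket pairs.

8

Balanced strings of n bracket-pairs are counted by C_n; 1430 = C_8.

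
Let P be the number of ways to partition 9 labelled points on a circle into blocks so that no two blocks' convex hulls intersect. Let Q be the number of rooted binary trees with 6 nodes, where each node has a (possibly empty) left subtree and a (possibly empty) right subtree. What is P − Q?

Non-crossing partitions of an n-element set are counted by C_n; here n = 9. So P = C_9 = 4862.
Rooted binary trees with 6 nodes (each child slot possibly empty) number C_6. So Q = C_6 = 132.
P − Q = 4862 − 132 = 4730.

4730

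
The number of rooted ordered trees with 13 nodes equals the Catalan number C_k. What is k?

12

A rooted plane tree on 13 nodes has 12 edges, and such trees are counted by C_12.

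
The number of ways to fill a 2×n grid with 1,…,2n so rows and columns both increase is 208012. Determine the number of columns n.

12

Standard Young tableaux of shape 2×n are counted by C_n. The Catalan number equal to 208012 is C_12.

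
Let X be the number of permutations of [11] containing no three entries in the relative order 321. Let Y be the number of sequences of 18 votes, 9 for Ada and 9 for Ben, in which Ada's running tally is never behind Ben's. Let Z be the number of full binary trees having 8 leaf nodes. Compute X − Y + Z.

For any fixed pattern of length 3, the pattern-avoiding permutations of [11] number C_11. So X = C_11 = 58786.
Reading a vote for the leader as '(' and for the other as ')' turns such a sequence into a balanced string of 9 pairs, so the count is C_9. So Y = C_9 = 4862.
A full binary tree with L leaves has L−1 internal nodes and is counted by C_{L−1}; L = 8 gives C_7. So Z = C_7 = 429.
X − Y + Z = 58786 − 4862 + 429 = 54353.

54353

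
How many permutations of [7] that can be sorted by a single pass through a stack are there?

429

Stack-sortable permutations are exactly the 231-avoiding ones, counted by C_n; here n = 7.
C_7 = 429.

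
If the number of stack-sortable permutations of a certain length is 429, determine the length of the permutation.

Stack-sortable permutations of [n] are counted by C_n. Since C_7 = 429, the index is 7.

7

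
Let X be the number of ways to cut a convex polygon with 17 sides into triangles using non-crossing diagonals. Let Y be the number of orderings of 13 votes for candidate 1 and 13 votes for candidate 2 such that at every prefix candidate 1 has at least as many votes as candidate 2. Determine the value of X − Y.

A convex 17-gon is triangulated into 15 triangles, and the number of such triangulations is the Catalan number C_{17−2} = C_15. So X = C_15 = 9694845.
Reading a vote for the leader as '(' and for the other as ')' turns such a sequence into a balanced string of 13 pairs, so the count is C_13. So Y = C_13 = 742900.
X − Y = 9694845 − 742900 = 8951945.

8951945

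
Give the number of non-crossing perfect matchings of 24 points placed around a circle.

208012

Pairing 24 circle points by 12 non-crossing chords gives C_12 matchings.
C_12 = C(24,12)/13 = 2704156/13 = 208012.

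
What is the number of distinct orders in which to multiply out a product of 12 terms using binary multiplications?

58786

Ways to associate a product of 12 factors correspond to binary trees on 12 leaves, so the count is C_11.
C_11 = C(22,11)/12 = 705432/12 = 58786.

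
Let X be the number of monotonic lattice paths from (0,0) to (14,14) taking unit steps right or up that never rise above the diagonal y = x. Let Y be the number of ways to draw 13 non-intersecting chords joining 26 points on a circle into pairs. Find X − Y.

1931540

Monotone paths in an n×n grid that stay weakly below the diagonal are counted by C_n; here n = 14. So X = C_14 = 2674440.
Non-crossing perfect matchings of 2n points on a circle are counted by C_n; with 26 points, n = 13. So Y = C_13 = 742900.
X − Y = 2674440 − 742900 = 1931540.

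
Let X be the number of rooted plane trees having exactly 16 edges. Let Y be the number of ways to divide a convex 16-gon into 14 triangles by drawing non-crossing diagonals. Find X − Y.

Rooted ordered trees with n edges are counted by C_n; here n = 16. So X = C_16 = 35357670.
A convex 16-gon is triangulated into 14 triangles, and the number of such triangulations is the Catalan number C_{16−2} = C_14. So Y = C_14 = 2674440.
X − Y = 35357670 − 2674440 = 32683230.

32683230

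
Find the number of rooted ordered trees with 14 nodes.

A rooted plane tree on 14 nodes has 13 edges, and such trees are counted by C_13.
C_13 = C(26,13)/14 = 10400600/14 = 742900.

742900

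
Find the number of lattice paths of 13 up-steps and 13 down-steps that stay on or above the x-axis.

Paths of 13 up- and 13 down-steps that never dip below the axis are Dyck paths; their count is C_13.
C_13 = C_12 · 2(2·12+1)/(12+2) = 208012 · 50/14 = 742900.

742900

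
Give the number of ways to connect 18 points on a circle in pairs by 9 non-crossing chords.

Non-crossing perfect matchings of 2n points on a circle are counted by C_n; with 18 points, n = 9.
C_9 = 4862.

4862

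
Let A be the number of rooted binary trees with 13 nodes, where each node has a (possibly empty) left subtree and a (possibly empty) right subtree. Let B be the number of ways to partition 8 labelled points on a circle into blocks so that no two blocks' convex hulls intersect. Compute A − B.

Rooted binary trees with 13 nodes (each child slot possibly empty) number C_13. So A = C_13 = 742900.
The non-crossing partitions of [8] form a lattice of size C_8. So B = C_8 = 1430.
A − B = 742900 − 1430 = 741470.

741470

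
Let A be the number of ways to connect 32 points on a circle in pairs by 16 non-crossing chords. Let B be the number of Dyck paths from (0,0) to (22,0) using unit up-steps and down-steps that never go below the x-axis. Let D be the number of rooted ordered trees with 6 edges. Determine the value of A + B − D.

35416324

Pairing 32 circle points by 16 non-crossing chords gives C_16 matchings. So A = C_16 = 35357670.
A Dyck path with 11 up-steps and 11 down-steps has semilength 11, so there are C_11 of them. So B = C_11 = 58786.
Rooted ordered trees with n edges are counted by C_n; here n = 6. So D = C_6 = 132.
A + B − D = 35357670 + 58786 − 132 = 35416324.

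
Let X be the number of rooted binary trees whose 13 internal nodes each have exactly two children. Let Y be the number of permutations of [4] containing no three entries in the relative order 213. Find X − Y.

742886

Full binary trees with n internal nodes are counted by C_n; here n = 13. So X = C_13 = 742900.
For any fixed pattern of length 3, the pattern-avoiding permutations of [4] number C_4. So Y = C_4 = 14.
X − Y = 742900 − 14 = 742886.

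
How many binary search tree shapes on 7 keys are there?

429

Rooted binary trees with 7 nodes (each child slot possibly empty) number C_7.
C_7 = C(14,7)/8 = 3432/8 = 429.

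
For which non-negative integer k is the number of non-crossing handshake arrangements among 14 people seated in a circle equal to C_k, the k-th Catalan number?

Non-crossing handshake pairings of 2n people are counted by C_n; 14 people gives n = 7.

7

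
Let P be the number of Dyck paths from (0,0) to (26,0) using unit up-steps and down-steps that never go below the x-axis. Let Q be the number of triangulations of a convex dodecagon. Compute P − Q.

Paths of 13 up- and 13 down-steps that never dip below the axis are Dyck paths; their count is C_13. So P = C_13 = 742900.
Triangulations of a convex m-gon are counted by C_{m−2}; with m = 12 this is C_10. So Q = C_10 = 16796.
P − Q = 742900 − 16796 = 726104.

726104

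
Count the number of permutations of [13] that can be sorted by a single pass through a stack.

Stack-sortable permutations are exactly the 231-avoiding ones, counted by C_n; here n = 13.
C_13 = C(26,13)/14 = 10400600/14 = 742900.

742900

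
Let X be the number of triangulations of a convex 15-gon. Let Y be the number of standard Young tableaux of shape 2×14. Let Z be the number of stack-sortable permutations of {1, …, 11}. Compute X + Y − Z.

3358554

A convex 15-gon is triangulated into 13 triangles, and the number of such triangulations is the Catalan number C_{15−2} = C_13. So X = C_13 = 742900.
By the hook-length formula (or a Dyck-path bijection), SYT of shape 2×14 number C_14. So Y = C_14 = 2674440.
By Knuth's characterisation, the stack-sortable permutations of length 11 are the 231-avoiders, numbering C_11. So Z = C_11 = 58786.
X + Y − Z = 742900 + 2674440 − 58786 = 3358554.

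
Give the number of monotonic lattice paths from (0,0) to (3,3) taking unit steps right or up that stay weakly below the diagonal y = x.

Monotone paths in an n×n grid that stay weakly below the diagonal are counted by C_n; here n = 3.
C_3 = C(6,3)/4 = 20/4 = 5.

5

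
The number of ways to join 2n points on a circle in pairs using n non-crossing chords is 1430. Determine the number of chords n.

Non-crossing pairings of 2n points on a circle are counted by C_n; 1430 = C_8.

8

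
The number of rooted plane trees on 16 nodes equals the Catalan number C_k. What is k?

15

A rooted plane tree on 16 nodes has 15 edges, and such trees are counted by C_15.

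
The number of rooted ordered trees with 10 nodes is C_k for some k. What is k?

Rooted ordered (plane) trees on m nodes have m−1 edges and are counted by C_{m−1}; m = 10 gives C_9.

9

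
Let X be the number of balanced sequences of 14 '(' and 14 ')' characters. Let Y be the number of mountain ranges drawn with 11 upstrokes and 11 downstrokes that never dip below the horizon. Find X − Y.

2615654

With 14 pairs the number of balanced bracket strings is the Catalan number C_14. So X = C_14 = 2674440.
Paths of 11 up- and 11 down-steps that never dip below the axis are Dyck paths; their count is C_11. So Y = C_11 = 58786.
X − Y = 2674440 − 58786 = 2615654.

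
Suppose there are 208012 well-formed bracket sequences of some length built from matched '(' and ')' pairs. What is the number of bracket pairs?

12

Balanced strings of n bracket-pairs are counted by C_n. Since C_12 = 208012, the index is 12.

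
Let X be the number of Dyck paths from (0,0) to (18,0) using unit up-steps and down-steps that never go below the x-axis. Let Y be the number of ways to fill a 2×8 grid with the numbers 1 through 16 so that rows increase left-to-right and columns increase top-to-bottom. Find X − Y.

3432

A Dyck path with 9 up-steps and 9 down-steps has semilength 9, so there are C_9 of them. So X = C_9 = 4862.
Standard Young tableaux of shape 2×n are counted by C_n; here n = 8. So Y = C_8 = 1430.
X − Y = 4862 − 1430 = 3432.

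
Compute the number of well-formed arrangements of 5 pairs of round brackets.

Balanced strings of n pairs of brackets are counted by C_n; here n = 5.
C_5 = C_4 · 2(2·4+1)/(4+2) = 14 · 18/6 = 42.

42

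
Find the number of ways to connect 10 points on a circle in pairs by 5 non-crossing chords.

Non-crossing perfect matchings of 2n points on a circle are counted by C_n; with 10 points, n = 5.
C_5 = C(10,5)/6 = 252/6 = 42.

42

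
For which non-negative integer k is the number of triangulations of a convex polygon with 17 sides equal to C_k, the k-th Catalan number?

15

A convex 17-gon is triangulated into 15 triangles, and the number of such triangulations is the Catalan number C_{17−2} = C_15.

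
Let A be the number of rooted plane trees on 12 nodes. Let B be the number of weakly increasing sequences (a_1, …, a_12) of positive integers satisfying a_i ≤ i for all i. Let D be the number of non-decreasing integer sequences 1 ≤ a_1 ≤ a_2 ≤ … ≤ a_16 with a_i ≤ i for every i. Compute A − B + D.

35208444

A rooted plane tree on 12 nodes has 11 edges, and such trees are counted by C_11. So A = C_11 = 58786.
Such sub-staircase sequences of length n are counted by C_n; here n = 12. So B = C_12 = 208012.
Such sub-staircase sequences of length n are counted by C_n; here n = 16. So D = C_16 = 35357670.
A − B + D = 58786 − 208012 + 35357670 = 35208444.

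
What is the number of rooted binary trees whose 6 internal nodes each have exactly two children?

132

Full binary trees with n internal nodes are counted by C_n; here n = 6.
C_6 = C(12,6)/7 = 924/7 = 132.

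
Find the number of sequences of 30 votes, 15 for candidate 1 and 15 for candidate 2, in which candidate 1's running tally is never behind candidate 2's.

9694845

Reading a vote for the leader as '(' and for the other as ')' turns such a sequence into a balanced string of 15 pairs, so the count is C_15.
C_15 = C(30,15)/16 = 155117520/16 = 9694845.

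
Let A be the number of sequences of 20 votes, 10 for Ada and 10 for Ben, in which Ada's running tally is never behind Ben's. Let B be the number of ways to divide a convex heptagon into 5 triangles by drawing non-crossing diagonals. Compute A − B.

16754

Ballot sequences with n votes each where one side never trails are Dyck words, counted by C_n; here n = 10. So A = C_10 = 16796.
A convex 7-gon is triangulated into 5 triangles, and the number of such triangulations is the Catalan number C_{7−2} = C_5. So B = C_5 = 42.
A − B = 16796 − 42 = 16754.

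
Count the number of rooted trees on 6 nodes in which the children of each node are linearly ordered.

42

A rooted plane tree on 6 nodes has 5 edges, and such trees are counted by C_5.
C_5 = C_4 · 2(2·4+1)/(4+2) = 14 · 18/6 = 42.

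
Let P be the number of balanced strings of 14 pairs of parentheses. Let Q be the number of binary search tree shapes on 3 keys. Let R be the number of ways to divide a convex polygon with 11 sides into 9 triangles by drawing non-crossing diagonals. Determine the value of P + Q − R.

2669583

A balanced arrangement of 14 bracket pairs is a Dyck word of semilength 14, so the count is C_14. So P = C_14 = 2674440.
Rooted binary trees with 3 nodes (each child slot possibly empty) number C_3. So Q = C_3 = 5.
A convex 11-gon is triangulated into 9 triangles, and the number of such triangulations is the Catalan number C_{11−2} = C_9. So R = C_9 = 4862.
P + Q − R = 2674440 + 5 − 4862 = 2669583.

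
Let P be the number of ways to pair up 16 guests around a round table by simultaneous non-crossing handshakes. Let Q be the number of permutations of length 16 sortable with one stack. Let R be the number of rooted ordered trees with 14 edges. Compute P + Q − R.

32684660

Non-crossing handshake pairings of 2n people are counted by C_n; 16 people gives n = 8. So P = C_8 = 1430.
Stack-sortable permutations are exactly the 231-avoiding ones, counted by C_n; here n = 16. So Q = C_16 = 35357670.
A rooted plane tree with 14 edges has 15 nodes, and the count is C_14. So R = C_14 = 2674440.
P + Q − R = 1430 + 35357670 − 2674440 = 32684660.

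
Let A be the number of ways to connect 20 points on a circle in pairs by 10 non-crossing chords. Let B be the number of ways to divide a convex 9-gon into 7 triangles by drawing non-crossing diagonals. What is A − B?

16367

Pairing 20 circle points by 10 non-crossing chords gives C_10 matchings. So A = C_10 = 16796.
Triangulations of a convex m-gon are counted by C_{m−2}; with m = 9 this is C_7. So B = C_7 = 429.
A − B = 16796 − 429 = 16367.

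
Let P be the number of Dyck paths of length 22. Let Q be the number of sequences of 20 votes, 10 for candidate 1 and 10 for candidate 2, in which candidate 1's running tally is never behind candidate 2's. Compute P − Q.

41990

Paths of 11 up- and 11 down-steps that never dip below the axis are Dyck paths; their count is C_11. So P = C_11 = 58786.
Reading a vote for the leader as '(' and for the other as ')' turns such a sequence into a balanced string of 10 pairs, so the count is C_10. So Q = C_10 = 16796.
P − Q = 58786 − 16796 = 41990.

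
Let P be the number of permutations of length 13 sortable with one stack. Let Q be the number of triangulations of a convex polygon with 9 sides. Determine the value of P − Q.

742471

By Knuth's characterisation, the stack-sortable permutations of length 13 are the 231-avoiders, numbering C_13. So P = C_13 = 742900.
The number of triangulations of a 9-gon is the Catalan number C_7 (index = sides − 2). So Q = C_7 = 429.
P − Q = 742900 − 429 = 742471.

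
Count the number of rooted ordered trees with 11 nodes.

A rooted plane tree on 11 nodes has 10 edges, and such trees are counted by C_10.
C_10 = C_9 · 2(2·9+1)/(9+2) = 4862 · 38/11 = 16796.

16796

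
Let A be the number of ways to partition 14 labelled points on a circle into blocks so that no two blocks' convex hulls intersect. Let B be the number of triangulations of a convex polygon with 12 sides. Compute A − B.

Non-crossing partitions of an n-element set are counted by C_n; here n = 14. So A = C_14 = 2674440.
Triangulations of a convex m-gon are counted by C_{m−2}; with m = 12 this is C_10. So B = C_10 = 16796.
A − B = 2674440 − 16796 = 2657644.

2657644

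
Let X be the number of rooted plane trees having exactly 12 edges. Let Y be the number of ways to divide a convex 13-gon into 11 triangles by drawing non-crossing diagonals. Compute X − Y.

149226

Rooted ordered trees with n edges are counted by C_n; here n = 12. So X = C_12 = 208012.
Triangulations of a convex m-gon are counted by C_{m−2}; with m = 13 this is C_11. So Y = C_11 = 58786.
X − Y = 208012 − 58786 = 149226.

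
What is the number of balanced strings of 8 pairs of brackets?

1430

Balanced strings of n pairs of brackets are counted by C_n; here n = 8.
C_8 = C(16,8)/9 = 12870/9 = 1430.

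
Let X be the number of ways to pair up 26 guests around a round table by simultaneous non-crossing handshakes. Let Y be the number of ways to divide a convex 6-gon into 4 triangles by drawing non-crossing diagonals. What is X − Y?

With 26 = 2·13 people, non-crossing handshake pairings are non-crossing perfect matchings on a circle, counted by C_13. So X = C_13 = 742900.
The number of triangulations of a 6-gon is the Catalan number C_4 (index = sides − 2). So Y = C_4 = 14.
X − Y = 742900 − 14 = 742886.

742886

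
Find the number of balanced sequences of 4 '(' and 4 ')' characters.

14

A balanced arrangement of 4 bracket pairs is a Dyck word of semilength 4, so the count is C_4.
C_4 = C(8,4)/5 = 70/5 = 14.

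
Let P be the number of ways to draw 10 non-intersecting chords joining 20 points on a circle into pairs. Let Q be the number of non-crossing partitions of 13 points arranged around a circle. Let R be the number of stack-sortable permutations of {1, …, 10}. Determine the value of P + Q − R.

742900

Pairing 20 circle points by 10 non-crossing chords gives C_10 matchings. So P = C_10 = 16796.
Non-crossing partitions of an n-element set are counted by C_n; here n = 13. So Q = C_13 = 742900.
By Knuth's characterisation, the stack-sortable permutations of length 10 are the 231-avoiders, numbering C_10. So R = C_10 = 16796.
P + Q − R = 16796 + 742900 − 16796 = 742900.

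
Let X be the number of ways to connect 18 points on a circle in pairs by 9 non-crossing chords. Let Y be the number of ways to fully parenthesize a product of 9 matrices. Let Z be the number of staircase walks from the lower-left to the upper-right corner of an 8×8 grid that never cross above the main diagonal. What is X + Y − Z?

4862

Non-crossing perfect matchings of 2n points on a circle are counted by C_n; with 18 points, n = 9. So X = C_9 = 4862.
Parenthesizations of m factors correspond to full binary trees with m leaves, counted by C_{m−1}; m = 9 gives C_8. So Y = C_8 = 1430.
Monotone paths in an n×n grid that stay weakly below the diagonal are counted by C_n; here n = 8. So Z = C_8 = 1430.
X + Y − Z = 4862 + 1430 − 1430 = 4862.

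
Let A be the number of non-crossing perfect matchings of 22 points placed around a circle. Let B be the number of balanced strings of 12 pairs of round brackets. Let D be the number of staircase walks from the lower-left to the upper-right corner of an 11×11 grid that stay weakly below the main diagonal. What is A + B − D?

208012

Pairing 22 circle points by 11 non-crossing chords gives C_11 matchings. So A = C_11 = 58786.
With 12 pairs the number of balanced bracket strings is the Catalan number C_12. So B = C_12 = 208012.
Monotone paths in an n×n grid that stay weakly below the diagonal are counted by C_n; here n = 11. So D = C_11 = 58786.
A + B − D = 58786 + 208012 − 58786 = 208012.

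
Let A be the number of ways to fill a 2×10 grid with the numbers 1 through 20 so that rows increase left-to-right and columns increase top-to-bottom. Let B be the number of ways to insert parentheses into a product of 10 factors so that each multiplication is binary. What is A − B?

Standard Young tableaux of shape 2×n are counted by C_n; here n = 10. So A = C_10 = 16796.
Parenthesizations of m factors correspond to full binary trees with m leaves, counted by C_{m−1}; m = 10 gives C_9. So B = C_9 = 4862.
A − B = 16796 − 4862 = 11934.

11934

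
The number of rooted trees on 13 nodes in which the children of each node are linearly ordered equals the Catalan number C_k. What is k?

12

Rooted ordered (plane) trees on m nodes have m−1 edges and are counted by C_{m−1}; m = 13 gives C_12.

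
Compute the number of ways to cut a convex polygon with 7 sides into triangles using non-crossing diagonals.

42

A convex 7-gon is triangulated into 5 triangles, and the number of such triangulations is the Catalan number C_{7−2} = C_5.
C_5 = C_4 · 2(2·4+1)/(4+2) = 14 · 18/6 = 42.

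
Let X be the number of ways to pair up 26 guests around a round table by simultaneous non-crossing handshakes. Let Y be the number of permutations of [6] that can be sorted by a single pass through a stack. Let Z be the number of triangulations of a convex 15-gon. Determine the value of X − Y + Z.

Non-crossing handshake pairings of 2n people are counted by C_n; 26 people gives n = 13. So X = C_13 = 742900.
Stack-sortable permutations are exactly the 231-avoiding ones, counted by C_n; here n = 6. So Y = C_6 = 132.
A convex 15-gon is triangulated into 13 triangles, and the number of such triangulations is the Catalan number C_{15−2} = C_13. So Z = C_13 = 742900.
X − Y + Z = 742900 − 132 + 742900 = 1485668.

1485668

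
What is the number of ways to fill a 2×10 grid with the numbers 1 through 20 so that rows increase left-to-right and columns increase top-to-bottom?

Standard Young tableaux of shape 2×n are counted by C_n; here n = 10.
C_10 = 16796.

16796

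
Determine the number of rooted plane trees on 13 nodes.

208012

Rooted ordered (plane) trees on m nodes have m−1 edges and are counted by C_{m−1}; m = 13 gives C_12.
C_12 = 208012.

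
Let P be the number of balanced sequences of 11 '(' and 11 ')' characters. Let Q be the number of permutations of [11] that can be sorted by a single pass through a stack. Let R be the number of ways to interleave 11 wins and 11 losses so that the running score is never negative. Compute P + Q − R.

58786

Balanced strings of n pairs of brackets are counted by C_n; here n = 11. So P = C_11 = 58786.
Stack-sortable permutations are exactly the 231-avoiding ones, counted by C_n; here n = 11. So Q = C_11 = 58786.
Ballot sequences with n votes each where one side never trails are Dyck words, counted by C_n; here n = 11. So R = C_11 = 58786.
P + Q − R = 58786 + 58786 − 58786 = 58786.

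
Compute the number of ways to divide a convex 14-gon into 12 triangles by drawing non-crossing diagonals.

The number of triangulations of a 14-gon is the Catalan number C_12 (index = sides − 2).
C_12 = 208012.

208012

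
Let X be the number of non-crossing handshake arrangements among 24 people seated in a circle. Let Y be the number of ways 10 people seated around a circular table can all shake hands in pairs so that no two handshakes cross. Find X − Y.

207970

With 24 = 2·12 people, non-crossing handshake pairings are non-crossing perfect matchings on a circle, counted by C_12. So X = C_12 = 208012.
With 10 = 2·5 people, non-crossing handshake pairings are non-crossing perfect matchings on a circle, counted by C_5. So Y = C_5 = 42.
X − Y = 208012 − 42 = 207970.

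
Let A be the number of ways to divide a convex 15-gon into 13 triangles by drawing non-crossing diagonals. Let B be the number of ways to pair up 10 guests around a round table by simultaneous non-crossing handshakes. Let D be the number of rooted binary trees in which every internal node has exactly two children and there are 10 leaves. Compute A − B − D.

737996

A convex 15-gon is triangulated into 13 triangles, and the number of such triangulations is the Catalan number C_{15−2} = C_13. So A = C_13 = 742900.
With 10 = 2·5 people, non-crossing handshake pairings are non-crossing perfect matchings on a circle, counted by C_5. So B = C_5 = 42.
Full binary trees with 10 leaves have 10−1 = 9 internal nodes, so there are C_9 of them. So D = C_9 = 4862.
A − B − D = 742900 − 42 − 4862 = 737996.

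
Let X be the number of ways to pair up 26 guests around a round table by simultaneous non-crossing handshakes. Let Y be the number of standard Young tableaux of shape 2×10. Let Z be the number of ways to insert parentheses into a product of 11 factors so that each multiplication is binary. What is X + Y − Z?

742900

With 26 = 2·13 people, non-crossing handshake pairings are non-crossing perfect matchings on a circle, counted by C_13. So X = C_13 = 742900.
Standard Young tableaux of shape 2×n are counted by C_n; here n = 10. So Y = C_10 = 16796.
Ways to associate a product of 11 factors correspond to binary trees on 11 leaves, so the count is C_10. So Z = C_10 = 16796.
X + Y − Z = 742900 + 16796 − 16796 = 742900.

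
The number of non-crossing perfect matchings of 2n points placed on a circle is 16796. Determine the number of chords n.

Non-crossing pairings of 2n points on a circle are counted by C_n. Since C_10 = 16796, the index is 10.

10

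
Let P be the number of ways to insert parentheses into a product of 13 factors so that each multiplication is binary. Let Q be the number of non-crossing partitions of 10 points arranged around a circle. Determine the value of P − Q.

191216

Bracketing 13 factors into binary products is counted by C_{13−1} = C_12. So P = C_12 = 208012.
The non-crossing partitions of [10] form a lattice of size C_10. So Q = C_10 = 16796.
P − Q = 208012 − 16796 = 191216.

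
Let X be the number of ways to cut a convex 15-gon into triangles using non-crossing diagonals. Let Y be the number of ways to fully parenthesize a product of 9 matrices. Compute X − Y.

The number of triangulations of a 15-gon is the Catalan number C_13 (index = sides − 2). So X = C_13 = 742900.
Bracketing 9 factors into binary products is counted by C_{9−1} = C_8. So Y = C_8 = 1430.
X − Y = 742900 − 1430 = 741470.

741470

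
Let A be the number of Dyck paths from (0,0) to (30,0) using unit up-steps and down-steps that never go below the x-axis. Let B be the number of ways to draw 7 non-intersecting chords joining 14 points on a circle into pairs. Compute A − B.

Dyck paths of semilength n (length 2n) are counted by C_n; here n = 15. So A = C_15 = 9694845.
Pairing 14 circle points by 7 non-crossing chords gives C_7 matchings. So B = C_7 = 429.
A − B = 9694845 − 429 = 9694416.

9694416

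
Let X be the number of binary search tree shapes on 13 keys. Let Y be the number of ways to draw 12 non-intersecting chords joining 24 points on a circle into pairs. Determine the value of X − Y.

There are C_n binary search tree shapes on n keys; with n = 13 that is C_13. So X = C_13 = 742900.
Pairing 24 circle points by 12 non-crossing chords gives C_12 matchings. So Y = C_12 = 208012.
X − Y = 742900 − 208012 = 534888.

534888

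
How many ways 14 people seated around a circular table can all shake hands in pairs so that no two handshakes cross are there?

With 14 = 2·7 people, non-crossing handshake pairings are non-crossing perfect matchings on a circle, counted by C_7.
C_7 = C(14,7)/8 = 3432/8 = 429.

429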